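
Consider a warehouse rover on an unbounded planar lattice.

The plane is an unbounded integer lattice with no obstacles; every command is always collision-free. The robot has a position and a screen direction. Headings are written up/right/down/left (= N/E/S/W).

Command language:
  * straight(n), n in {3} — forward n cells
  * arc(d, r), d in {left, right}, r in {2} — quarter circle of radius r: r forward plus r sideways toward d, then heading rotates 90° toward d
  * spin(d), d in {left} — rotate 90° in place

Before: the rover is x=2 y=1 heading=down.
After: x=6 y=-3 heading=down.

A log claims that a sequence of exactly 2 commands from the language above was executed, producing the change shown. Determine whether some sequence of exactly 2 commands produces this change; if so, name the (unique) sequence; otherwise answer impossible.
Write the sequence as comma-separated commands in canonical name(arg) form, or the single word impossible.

arc(left, 2), arc(right, 2)

key: heading stays S — rotations cancel among the 2 commands
initial: x=2 y=1 heading=down
[1] after arc(left, 2): x=4 y=-1 heading=right
[2] after arc(right, 2): x=6 y=-3 heading=down
no other 2-command option fits: unique.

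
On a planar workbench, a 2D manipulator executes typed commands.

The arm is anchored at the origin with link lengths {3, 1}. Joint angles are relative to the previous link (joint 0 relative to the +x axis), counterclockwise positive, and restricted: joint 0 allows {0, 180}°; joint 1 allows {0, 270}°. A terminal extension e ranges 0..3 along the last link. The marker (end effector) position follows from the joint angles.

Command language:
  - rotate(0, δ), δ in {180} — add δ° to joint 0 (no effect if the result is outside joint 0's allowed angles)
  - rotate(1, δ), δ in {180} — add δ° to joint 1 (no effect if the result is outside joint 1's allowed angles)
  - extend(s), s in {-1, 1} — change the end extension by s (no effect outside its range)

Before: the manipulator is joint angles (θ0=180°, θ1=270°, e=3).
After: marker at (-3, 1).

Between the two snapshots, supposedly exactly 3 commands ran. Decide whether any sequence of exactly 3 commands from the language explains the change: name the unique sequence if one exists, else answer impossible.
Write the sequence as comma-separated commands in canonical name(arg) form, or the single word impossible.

extend(-1), extend(-1), extend(-1)

begin: joint angles (θ0=180°, θ1=270°, e=3)
[1] after extend(-1): joint angles (θ0=180°, θ1=270°, e=2)
[2] after extend(-1): joint angles (θ0=180°, θ1=270°, e=1)
[3] after extend(-1): joint angles (θ0=180°, θ1=270°, e=0)
no other 3-command option fits: unique.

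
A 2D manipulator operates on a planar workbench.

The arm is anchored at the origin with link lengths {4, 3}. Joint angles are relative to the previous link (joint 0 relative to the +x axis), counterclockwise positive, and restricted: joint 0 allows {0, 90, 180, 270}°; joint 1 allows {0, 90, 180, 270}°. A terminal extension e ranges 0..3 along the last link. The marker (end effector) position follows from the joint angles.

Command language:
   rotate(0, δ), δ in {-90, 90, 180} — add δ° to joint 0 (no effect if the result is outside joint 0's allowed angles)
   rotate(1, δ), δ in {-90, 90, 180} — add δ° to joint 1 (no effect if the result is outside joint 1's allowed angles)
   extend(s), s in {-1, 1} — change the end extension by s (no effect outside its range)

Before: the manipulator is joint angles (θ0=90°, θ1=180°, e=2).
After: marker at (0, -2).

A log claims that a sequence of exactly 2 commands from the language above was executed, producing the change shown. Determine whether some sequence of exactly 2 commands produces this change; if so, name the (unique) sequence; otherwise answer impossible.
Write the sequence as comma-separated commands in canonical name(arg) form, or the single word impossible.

extend(1), extend(1)

t0: joint angles (θ0=90°, θ1=180°, e=2)
t=1 extend(1) ⇒ joint angles (θ0=90°, θ1=180°, e=3)
t=2 extend(1) ⇒ joint angles (θ0=90°, θ1=180°, e=3)
all 64 alternatives checked — unique.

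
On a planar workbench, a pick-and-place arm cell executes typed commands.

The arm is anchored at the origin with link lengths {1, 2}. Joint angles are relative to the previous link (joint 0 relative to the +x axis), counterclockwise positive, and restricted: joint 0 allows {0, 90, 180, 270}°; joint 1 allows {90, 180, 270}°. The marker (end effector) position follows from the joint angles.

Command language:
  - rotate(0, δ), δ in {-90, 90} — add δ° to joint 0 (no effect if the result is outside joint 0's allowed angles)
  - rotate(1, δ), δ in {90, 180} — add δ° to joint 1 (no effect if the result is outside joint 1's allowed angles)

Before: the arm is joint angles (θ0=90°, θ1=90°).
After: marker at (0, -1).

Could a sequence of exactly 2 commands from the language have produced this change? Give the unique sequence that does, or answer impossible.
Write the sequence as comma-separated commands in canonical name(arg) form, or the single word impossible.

rotate(1, 90), rotate(1, 180)

key: running rotate(1, 180) before rotate(1, 90) would end elsewhere — order is forced
t0: joint angles (θ0=90°, θ1=90°)
t=1 rotate(1, 90) ⇒ joint angles (θ0=90°, θ1=180°)
t=2 rotate(1, 180) ⇒ joint angles (θ0=90°, θ1=180°)
no other 2-command option fits: unique.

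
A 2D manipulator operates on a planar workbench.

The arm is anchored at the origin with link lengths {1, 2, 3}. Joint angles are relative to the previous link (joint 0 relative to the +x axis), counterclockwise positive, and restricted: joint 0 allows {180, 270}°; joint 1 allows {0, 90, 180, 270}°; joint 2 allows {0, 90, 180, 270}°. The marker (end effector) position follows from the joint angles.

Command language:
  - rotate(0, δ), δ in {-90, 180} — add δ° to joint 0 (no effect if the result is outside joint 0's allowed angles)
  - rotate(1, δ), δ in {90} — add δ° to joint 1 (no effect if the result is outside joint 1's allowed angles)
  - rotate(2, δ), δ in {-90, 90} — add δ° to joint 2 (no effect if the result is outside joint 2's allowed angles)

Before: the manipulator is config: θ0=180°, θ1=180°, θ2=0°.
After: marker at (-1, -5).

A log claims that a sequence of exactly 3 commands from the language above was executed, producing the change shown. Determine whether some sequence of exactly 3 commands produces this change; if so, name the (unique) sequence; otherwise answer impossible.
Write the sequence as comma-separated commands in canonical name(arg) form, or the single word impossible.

start: config: θ0=180°, θ1=180°, θ2=0°
step 1 (rotate(1, 90)): config: θ0=180°, θ1=270°, θ2=0°
step 2 (rotate(1, 90)): config: θ0=180°, θ1=0°, θ2=0°
step 3 (rotate(1, 90)): config: θ0=180°, θ1=90°, θ2=0°
uniquely the one of 125 3-step routes that fits.

rotate(1, 90), rotate(1, 90), rotate(1, 90)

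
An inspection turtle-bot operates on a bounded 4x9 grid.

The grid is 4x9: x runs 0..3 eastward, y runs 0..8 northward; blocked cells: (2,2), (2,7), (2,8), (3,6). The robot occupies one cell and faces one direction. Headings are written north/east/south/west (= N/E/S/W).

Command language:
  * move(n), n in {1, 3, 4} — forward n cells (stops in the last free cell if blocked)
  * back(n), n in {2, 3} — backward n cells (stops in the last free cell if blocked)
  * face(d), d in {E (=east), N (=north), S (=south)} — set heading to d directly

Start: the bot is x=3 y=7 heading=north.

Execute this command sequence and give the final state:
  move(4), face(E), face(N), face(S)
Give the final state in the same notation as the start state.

x=3 y=8 heading=south

t0: x=3 y=7 heading=north
t=1 move(4) ⇒ x=3 y=8 heading=north
t=2 face(E) ⇒ x=3 y=8 heading=east
t=3 face(N) ⇒ x=3 y=8 heading=north
t=4 face(S) ⇒ x=3 y=8 heading=south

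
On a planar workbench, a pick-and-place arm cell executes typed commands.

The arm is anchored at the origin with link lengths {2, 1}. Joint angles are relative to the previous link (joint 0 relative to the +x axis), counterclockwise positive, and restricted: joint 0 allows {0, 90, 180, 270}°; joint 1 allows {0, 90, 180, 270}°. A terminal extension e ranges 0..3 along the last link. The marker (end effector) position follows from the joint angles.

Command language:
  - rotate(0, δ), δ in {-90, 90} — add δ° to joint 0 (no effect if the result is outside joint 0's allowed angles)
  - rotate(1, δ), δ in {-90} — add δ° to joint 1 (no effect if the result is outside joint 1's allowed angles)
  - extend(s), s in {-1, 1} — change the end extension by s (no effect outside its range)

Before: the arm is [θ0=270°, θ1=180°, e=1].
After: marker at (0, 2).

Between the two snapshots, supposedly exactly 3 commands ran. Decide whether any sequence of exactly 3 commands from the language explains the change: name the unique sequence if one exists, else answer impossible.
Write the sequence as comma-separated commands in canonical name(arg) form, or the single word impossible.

t0: [θ0=270°, θ1=180°, e=1]
step 1 (extend(1)): [θ0=270°, θ1=180°, e=2]
step 2 (extend(1)): [θ0=270°, θ1=180°, e=3]
step 3 (extend(1)): [θ0=270°, θ1=180°, e=3]
no rival 3-sequence matches.

extend(1), extend(1), extend(1)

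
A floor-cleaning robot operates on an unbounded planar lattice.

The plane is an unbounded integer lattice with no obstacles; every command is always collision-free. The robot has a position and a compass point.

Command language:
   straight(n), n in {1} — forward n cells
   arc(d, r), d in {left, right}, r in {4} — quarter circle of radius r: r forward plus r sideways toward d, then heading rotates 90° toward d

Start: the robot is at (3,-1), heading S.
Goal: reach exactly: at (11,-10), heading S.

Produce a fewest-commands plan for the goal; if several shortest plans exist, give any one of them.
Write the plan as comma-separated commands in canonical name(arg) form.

straight(1), arc(left, 4), arc(right, 4)

t0: at (3,-1), heading S
[1] after straight(1): at (3,-2), heading S
[2] after arc(left, 4): at (7,-6), heading E
[3] after arc(right, 4): at (11,-10), heading S
nothing shorter than 3 reaches the goal.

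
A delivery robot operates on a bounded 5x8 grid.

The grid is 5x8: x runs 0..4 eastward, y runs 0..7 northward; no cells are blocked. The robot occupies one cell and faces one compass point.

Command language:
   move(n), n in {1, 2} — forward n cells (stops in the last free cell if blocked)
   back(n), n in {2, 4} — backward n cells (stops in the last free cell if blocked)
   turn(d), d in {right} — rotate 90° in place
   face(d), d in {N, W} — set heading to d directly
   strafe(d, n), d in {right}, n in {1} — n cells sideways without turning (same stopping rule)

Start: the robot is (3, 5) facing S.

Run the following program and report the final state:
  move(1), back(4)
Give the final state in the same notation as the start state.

start: (3, 5) facing S
[1] after move(1): (3, 4) facing S
[2] after back(4): (3, 7) facing S

(3, 7) facing S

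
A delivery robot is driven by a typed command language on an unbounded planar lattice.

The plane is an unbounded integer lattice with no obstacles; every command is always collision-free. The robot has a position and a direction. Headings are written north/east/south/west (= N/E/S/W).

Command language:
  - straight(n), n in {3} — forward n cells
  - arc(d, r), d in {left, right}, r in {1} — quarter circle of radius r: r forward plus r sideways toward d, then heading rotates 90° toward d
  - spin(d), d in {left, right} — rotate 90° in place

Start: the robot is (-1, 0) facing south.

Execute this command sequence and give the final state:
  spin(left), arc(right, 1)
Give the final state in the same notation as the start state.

from: (-1, 0) facing south
step 1 (spin(left)): (-1, 0) facing east
step 2 (arc(right, 1)): (0, -1) facing south

(0, -1) facing south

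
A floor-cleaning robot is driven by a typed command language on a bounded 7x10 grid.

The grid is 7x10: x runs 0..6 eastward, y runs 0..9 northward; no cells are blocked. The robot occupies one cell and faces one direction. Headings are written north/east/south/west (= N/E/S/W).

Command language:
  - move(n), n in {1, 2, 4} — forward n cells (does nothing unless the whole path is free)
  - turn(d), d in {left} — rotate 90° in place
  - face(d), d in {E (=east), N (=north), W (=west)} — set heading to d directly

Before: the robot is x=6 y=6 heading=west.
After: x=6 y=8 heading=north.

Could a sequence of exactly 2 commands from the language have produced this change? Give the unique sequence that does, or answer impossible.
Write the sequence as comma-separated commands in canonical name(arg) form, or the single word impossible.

face(N), move(2)

key: cell and facing (now N) both changed — the 2 commands mix motion and turning
from: x=6 y=6 heading=west
t=1 face(N) ⇒ x=6 y=6 heading=north
t=2 move(2) ⇒ x=6 y=8 heading=north
uniquely the one of 49 2-step routes that fits.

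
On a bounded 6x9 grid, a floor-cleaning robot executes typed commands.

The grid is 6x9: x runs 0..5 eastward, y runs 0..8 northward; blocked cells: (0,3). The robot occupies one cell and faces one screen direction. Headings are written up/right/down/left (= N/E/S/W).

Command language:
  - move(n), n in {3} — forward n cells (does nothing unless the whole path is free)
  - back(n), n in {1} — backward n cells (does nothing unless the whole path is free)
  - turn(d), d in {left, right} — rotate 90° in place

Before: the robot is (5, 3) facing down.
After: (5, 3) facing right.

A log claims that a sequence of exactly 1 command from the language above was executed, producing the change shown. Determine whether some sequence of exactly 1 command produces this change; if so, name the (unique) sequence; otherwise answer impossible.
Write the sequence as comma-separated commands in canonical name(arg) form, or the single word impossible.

turn(left)

key: (5,3) unchanged — the single command moves nothing
t0: (5, 3) facing down
1. turn(left) → (5, 3) facing right
uniquely the one of 4 1-step routes that fits.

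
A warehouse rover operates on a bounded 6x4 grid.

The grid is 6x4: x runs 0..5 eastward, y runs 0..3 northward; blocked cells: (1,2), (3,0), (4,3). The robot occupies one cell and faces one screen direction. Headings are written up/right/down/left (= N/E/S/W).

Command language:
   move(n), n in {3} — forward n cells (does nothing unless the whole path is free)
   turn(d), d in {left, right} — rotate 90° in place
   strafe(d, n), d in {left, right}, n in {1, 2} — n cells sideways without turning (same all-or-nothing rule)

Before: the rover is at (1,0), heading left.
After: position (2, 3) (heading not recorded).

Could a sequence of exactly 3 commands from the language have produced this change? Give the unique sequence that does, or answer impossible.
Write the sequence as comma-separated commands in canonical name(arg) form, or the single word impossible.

turn(right), strafe(right, 1), move(3)

key: order matters: swapping turn(right) and move(3) lands elsewhere
from: at (1,0), heading left
1. turn(right) → at (1,0), heading up
2. strafe(right, 1) → at (2,0), heading up
3. move(3) → at (2,3), heading up
no rival 3-sequence matches.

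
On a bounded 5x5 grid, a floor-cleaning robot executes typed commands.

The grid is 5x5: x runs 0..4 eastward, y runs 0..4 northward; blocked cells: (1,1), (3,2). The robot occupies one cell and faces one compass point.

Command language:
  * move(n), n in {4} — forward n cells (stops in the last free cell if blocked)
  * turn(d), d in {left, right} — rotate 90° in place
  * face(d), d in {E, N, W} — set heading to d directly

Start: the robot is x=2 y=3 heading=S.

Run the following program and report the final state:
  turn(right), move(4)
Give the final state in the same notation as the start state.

from: x=2 y=3 heading=S
step 1 (turn(right)): x=2 y=3 heading=W
step 2 (move(4)): x=0 y=3 heading=W

x=0 y=3 heading=W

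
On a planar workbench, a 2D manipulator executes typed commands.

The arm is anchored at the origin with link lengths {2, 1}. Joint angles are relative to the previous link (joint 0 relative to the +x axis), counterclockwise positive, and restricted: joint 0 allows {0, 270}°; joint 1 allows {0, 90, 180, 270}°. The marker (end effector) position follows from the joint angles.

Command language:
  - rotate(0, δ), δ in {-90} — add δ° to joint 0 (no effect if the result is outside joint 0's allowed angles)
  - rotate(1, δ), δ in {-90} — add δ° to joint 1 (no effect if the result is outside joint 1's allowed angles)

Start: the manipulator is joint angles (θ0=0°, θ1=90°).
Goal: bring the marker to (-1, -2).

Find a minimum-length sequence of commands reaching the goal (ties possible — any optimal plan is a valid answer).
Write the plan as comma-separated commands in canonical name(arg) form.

t0: joint angles (θ0=0°, θ1=90°)
1. rotate(1, -90) → joint angles (θ0=0°, θ1=0°)
2. rotate(1, -90) → joint angles (θ0=0°, θ1=270°)
3. rotate(0, -90) → joint angles (θ0=270°, θ1=270°)
shorter routes all fall short; 3 is best.

rotate(1, -90), rotate(1, -90), rotate(0, -90)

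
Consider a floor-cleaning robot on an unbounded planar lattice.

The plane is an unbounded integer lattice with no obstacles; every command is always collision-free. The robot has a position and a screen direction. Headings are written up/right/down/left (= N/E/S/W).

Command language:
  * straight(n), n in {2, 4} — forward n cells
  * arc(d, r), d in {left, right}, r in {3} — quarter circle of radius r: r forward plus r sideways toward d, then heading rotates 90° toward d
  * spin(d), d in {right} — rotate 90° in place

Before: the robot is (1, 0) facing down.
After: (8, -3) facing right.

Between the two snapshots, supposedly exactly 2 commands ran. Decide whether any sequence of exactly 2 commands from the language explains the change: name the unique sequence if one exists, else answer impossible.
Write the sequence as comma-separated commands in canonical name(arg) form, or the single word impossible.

key: running straight(4) before arc(left, 3) would end elsewhere — order is forced
begin: (1, 0) facing down
1. arc(left, 3) → (4, -3) facing right
2. straight(4) → (8, -3) facing right
no rival 2-sequence matches.

arc(left, 3), straight(4)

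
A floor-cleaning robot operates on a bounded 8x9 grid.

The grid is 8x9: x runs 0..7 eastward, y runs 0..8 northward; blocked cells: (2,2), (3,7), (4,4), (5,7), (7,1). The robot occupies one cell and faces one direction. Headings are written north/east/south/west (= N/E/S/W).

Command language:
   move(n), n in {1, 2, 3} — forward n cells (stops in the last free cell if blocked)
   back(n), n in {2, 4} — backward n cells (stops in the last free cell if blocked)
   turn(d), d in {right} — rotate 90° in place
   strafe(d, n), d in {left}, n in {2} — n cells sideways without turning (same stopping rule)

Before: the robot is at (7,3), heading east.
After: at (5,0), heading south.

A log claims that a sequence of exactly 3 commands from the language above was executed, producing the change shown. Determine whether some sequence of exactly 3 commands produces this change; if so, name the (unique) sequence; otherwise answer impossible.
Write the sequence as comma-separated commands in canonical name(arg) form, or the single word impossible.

back(2), turn(right), move(3)

key: order matters: swapping back(2) and move(3) lands elsewhere
start: at (7,3), heading east
[1] after back(2): at (5,3), heading east
[2] after turn(right): at (5,3), heading south
[3] after move(3): at (5,0), heading south
all 343 alternatives checked — unique.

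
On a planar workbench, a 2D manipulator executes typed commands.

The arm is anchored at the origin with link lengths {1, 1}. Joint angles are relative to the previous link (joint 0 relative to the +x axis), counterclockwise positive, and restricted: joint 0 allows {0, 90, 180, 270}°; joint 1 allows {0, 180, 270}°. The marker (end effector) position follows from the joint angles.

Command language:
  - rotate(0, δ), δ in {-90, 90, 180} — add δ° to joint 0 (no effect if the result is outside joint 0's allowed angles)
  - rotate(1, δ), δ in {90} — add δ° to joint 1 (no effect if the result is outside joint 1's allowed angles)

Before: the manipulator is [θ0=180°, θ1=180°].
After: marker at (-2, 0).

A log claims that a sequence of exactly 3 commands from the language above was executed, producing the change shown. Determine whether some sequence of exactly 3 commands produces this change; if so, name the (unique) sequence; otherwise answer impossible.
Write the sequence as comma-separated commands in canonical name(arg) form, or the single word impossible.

start: [θ0=180°, θ1=180°]
[1] after rotate(1, 90): [θ0=180°, θ1=270°]
[2] after rotate(1, 90): [θ0=180°, θ1=0°]
[3] after rotate(1, 90): [θ0=180°, θ1=0°]
no rival 3-sequence matches.

rotate(1, 90), rotate(1, 90), rotate(1, 90)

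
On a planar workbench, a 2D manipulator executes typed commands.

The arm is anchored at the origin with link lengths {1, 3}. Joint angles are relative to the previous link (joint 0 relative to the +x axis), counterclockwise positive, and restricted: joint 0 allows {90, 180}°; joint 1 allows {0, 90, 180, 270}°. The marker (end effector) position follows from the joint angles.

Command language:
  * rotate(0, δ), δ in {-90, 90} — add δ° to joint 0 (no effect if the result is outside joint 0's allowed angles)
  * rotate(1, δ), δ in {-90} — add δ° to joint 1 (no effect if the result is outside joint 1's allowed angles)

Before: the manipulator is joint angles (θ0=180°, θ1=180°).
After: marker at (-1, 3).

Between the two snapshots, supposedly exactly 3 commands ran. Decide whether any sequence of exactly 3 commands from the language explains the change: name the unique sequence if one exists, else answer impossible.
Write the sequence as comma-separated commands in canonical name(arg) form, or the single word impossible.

start: joint angles (θ0=180°, θ1=180°)
1. rotate(1, -90) → joint angles (θ0=180°, θ1=90°)
2. rotate(1, -90) → joint angles (θ0=180°, θ1=0°)
3. rotate(1, -90) → joint angles (θ0=180°, θ1=270°)
all 27 alternatives checked — unique.

rotate(1, -90), rotate(1, -90), rotate(1, -90)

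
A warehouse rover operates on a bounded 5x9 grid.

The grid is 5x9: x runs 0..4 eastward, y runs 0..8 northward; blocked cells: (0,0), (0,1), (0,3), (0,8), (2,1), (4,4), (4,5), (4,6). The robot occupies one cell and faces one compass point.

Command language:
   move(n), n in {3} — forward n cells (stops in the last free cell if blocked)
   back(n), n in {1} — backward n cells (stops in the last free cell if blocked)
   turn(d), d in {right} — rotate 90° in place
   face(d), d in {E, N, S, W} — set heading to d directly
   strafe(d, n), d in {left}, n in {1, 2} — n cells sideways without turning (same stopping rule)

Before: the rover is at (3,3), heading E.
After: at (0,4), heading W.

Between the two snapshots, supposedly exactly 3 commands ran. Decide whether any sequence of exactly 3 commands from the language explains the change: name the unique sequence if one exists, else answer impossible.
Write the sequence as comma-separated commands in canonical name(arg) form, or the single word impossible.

key: cell and facing (now W) both changed — the 3 commands mix motion and turning
begin: at (3,3), heading E
t=1 strafe(left, 1) ⇒ at (3,4), heading E
t=2 face(W) ⇒ at (3,4), heading W
t=3 move(3) ⇒ at (0,4), heading W
no rival 3-sequence matches.

strafe(left, 1), face(W), move(3)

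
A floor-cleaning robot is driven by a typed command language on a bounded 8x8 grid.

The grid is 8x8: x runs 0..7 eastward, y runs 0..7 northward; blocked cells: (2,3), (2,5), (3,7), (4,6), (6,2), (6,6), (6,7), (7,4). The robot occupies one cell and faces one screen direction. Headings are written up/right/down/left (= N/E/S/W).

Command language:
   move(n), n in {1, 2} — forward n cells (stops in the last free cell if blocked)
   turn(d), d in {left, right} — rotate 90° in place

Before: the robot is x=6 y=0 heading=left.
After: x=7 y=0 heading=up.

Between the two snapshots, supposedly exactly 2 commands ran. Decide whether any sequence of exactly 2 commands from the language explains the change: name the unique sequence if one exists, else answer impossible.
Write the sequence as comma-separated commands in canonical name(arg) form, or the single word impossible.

impossible

every 2-command combo misses the target.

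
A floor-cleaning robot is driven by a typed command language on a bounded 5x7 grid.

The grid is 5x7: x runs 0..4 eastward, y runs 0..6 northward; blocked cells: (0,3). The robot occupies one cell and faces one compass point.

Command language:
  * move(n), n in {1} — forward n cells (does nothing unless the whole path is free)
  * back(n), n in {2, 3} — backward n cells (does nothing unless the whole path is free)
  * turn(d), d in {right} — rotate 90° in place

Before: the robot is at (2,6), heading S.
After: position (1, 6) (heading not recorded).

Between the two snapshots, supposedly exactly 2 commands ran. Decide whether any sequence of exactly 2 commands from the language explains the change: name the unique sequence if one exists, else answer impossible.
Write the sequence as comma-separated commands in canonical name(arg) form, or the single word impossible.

key: order matters: swapping turn(right) and move(1) lands elsewhere
from: at (2,6), heading S
step 1 (turn(right)): at (2,6), heading W
step 2 (move(1)): at (1,6), heading W
no other 2-command option fits: unique.

turn(right), move(1)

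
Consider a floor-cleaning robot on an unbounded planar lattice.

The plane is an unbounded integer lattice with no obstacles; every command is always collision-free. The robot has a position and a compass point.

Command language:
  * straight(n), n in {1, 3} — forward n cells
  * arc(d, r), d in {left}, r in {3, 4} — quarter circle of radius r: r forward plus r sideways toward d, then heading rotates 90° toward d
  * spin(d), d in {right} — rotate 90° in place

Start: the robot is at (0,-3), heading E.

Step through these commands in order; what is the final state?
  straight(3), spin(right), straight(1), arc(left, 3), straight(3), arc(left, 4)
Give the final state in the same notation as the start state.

at (13,-3), heading N

initial: at (0,-3), heading E
1. straight(3) → at (3,-3), heading E
2. spin(right) → at (3,-3), heading S
3. straight(1) → at (3,-4), heading S
4. arc(left, 3) → at (6,-7), heading E
5. straight(3) → at (9,-7), heading E
6. arc(left, 4) → at (13,-3), heading N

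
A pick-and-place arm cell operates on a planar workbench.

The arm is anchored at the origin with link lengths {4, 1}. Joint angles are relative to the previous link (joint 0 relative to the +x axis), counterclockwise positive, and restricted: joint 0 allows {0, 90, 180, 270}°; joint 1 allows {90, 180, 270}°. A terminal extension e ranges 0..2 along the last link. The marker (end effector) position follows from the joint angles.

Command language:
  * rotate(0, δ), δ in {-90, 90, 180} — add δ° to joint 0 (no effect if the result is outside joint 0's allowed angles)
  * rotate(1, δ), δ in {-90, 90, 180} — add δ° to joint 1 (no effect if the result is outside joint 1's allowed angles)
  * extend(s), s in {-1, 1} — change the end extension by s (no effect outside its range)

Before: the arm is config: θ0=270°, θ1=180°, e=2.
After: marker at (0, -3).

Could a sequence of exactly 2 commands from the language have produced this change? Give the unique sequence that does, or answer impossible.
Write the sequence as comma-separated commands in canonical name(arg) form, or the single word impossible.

begin: config: θ0=270°, θ1=180°, e=2
t=1 extend(-1) ⇒ config: θ0=270°, θ1=180°, e=1
t=2 extend(-1) ⇒ config: θ0=270°, θ1=180°, e=0
all 64 alternatives checked — unique.

extend(-1), extend(-1)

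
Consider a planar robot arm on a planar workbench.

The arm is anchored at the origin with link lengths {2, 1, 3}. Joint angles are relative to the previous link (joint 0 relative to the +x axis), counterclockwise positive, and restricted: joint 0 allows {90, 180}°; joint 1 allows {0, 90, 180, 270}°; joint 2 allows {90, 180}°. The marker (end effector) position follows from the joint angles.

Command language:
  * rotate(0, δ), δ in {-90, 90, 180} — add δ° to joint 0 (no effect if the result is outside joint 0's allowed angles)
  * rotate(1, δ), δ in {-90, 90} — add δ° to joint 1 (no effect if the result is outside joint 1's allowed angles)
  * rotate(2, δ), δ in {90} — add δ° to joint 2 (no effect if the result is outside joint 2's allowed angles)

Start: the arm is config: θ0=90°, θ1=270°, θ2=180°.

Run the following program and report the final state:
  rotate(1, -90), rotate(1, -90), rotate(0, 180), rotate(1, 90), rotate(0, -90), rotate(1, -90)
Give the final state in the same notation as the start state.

config: θ0=90°, θ1=90°, θ2=180°

t0: config: θ0=90°, θ1=270°, θ2=180°
1. rotate(1, -90) → config: θ0=90°, θ1=180°, θ2=180°
2. rotate(1, -90) → config: θ0=90°, θ1=90°, θ2=180°
3. rotate(0, 180) → config: θ0=90°, θ1=90°, θ2=180°
4. rotate(1, 90) → config: θ0=90°, θ1=180°, θ2=180°
5. rotate(0, -90) → config: θ0=90°, θ1=180°, θ2=180°
6. rotate(1, -90) → config: θ0=90°, θ1=90°, θ2=180°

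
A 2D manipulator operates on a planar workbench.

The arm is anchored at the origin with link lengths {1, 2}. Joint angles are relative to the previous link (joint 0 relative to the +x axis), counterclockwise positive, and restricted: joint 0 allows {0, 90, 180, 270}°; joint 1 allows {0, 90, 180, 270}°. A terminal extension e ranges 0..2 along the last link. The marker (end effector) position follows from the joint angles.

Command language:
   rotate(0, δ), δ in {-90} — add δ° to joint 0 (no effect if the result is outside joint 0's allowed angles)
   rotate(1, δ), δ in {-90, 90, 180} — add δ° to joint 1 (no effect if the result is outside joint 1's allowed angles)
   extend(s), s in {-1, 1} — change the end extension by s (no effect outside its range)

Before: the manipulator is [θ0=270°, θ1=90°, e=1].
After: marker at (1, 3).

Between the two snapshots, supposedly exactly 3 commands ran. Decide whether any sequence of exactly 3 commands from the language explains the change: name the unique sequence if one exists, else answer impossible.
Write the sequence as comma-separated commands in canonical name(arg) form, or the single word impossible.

from: [θ0=270°, θ1=90°, e=1]
t=1 rotate(0, -90) ⇒ [θ0=180°, θ1=90°, e=1]
t=2 rotate(0, -90) ⇒ [θ0=90°, θ1=90°, e=1]
t=3 rotate(0, -90) ⇒ [θ0=0°, θ1=90°, e=1]
no other 3-command option fits: unique.

rotate(0, -90), rotate(0, -90), rotate(0, -90)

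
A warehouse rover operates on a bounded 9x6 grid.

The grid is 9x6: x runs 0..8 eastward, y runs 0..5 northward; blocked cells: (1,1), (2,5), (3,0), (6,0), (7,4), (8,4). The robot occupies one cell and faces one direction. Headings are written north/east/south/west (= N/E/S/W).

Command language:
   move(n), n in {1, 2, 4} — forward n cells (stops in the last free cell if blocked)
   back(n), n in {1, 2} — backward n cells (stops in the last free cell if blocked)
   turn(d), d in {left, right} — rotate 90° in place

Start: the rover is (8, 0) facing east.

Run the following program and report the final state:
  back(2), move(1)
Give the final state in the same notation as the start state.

(8, 0) facing east

from: (8, 0) facing east
step 1 (back(2)): (7, 0) facing east
step 2 (move(1)): (8, 0) facing east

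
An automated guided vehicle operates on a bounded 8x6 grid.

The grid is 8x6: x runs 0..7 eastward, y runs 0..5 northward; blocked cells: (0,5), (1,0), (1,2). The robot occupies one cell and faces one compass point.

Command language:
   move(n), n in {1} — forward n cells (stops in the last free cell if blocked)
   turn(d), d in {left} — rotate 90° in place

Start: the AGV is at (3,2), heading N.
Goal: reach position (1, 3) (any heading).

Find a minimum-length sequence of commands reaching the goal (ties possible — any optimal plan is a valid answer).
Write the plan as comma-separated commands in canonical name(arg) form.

initial: at (3,2), heading N
t=1 move(1) ⇒ at (3,3), heading N
t=2 turn(left) ⇒ at (3,3), heading W
t=3 move(1) ⇒ at (2,3), heading W
t=4 move(1) ⇒ at (1,3), heading W
no 3-step plan works, so 4 is optimal.

move(1), turn(left), move(1), move(1)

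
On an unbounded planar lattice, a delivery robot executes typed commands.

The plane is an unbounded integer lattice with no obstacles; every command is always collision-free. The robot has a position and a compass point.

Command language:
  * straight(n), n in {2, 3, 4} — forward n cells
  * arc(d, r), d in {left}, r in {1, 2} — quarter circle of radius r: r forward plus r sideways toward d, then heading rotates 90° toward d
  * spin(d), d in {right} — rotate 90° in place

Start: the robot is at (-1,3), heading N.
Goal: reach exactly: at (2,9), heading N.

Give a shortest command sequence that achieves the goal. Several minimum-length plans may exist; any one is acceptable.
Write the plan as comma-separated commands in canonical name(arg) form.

straight(2), straight(3), spin(right), straight(2), arc(left, 1)

t0: at (-1,3), heading N
step 1 (straight(2)): at (-1,5), heading N
step 2 (straight(3)): at (-1,8), heading N
step 3 (spin(right)): at (-1,8), heading E
step 4 (straight(2)): at (1,8), heading E
step 5 (arc(left, 1)): at (2,9), heading N
nothing shorter than 5 reaches the goal.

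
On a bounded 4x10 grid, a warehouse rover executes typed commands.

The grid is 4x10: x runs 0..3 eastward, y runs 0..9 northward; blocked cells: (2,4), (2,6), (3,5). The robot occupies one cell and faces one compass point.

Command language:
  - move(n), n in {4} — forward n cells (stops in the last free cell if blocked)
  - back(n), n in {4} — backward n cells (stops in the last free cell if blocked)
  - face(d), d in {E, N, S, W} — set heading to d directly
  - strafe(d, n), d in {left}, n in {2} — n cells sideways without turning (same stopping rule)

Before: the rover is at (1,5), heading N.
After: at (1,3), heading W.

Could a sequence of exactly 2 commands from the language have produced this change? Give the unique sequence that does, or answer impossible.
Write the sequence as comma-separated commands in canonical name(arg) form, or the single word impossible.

key: order matters: swapping face(W) and strafe(left, 2) lands elsewhere
initial: at (1,5), heading N
1. face(W) → at (1,5), heading W
2. strafe(left, 2) → at (1,3), heading W
all 49 alternatives checked — unique.

face(W), strafe(left, 2)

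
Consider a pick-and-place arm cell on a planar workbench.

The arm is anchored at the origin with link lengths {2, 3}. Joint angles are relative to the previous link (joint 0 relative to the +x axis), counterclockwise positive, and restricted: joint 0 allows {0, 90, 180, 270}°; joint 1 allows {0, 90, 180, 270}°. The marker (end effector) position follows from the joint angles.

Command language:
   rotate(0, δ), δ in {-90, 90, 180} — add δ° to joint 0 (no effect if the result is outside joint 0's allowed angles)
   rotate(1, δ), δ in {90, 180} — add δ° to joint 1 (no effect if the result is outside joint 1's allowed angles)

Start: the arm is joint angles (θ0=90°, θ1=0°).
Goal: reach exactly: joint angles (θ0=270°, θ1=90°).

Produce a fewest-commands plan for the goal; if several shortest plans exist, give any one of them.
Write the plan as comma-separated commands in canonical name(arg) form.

rotate(1, 90), rotate(0, 180)

initial: joint angles (θ0=90°, θ1=0°)
1. rotate(1, 90) → joint angles (θ0=90°, θ1=90°)
2. rotate(0, 180) → joint angles (θ0=270°, θ1=90°)
minimal: 2 command(s), checked below 2.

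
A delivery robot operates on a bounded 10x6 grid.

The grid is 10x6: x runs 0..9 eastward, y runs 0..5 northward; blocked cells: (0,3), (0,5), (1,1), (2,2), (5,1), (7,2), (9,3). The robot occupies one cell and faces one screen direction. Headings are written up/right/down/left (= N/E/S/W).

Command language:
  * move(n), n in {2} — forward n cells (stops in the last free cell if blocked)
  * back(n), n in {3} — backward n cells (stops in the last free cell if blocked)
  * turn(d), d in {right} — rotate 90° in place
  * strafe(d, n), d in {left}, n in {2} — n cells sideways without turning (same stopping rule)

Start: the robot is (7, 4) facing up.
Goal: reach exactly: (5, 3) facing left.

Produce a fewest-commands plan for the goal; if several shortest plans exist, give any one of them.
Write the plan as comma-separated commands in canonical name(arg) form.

start: (7, 4) facing up
1. back(3) → (7, 3) facing up
2. strafe(left, 2) → (5, 3) facing up
3. turn(right) → (5, 3) facing right
4. turn(right) → (5, 3) facing down
5. turn(right) → (5, 3) facing left
nothing shorter than 5 reaches the goal.

back(3), strafe(left, 2), turn(right), turn(right), turn(right)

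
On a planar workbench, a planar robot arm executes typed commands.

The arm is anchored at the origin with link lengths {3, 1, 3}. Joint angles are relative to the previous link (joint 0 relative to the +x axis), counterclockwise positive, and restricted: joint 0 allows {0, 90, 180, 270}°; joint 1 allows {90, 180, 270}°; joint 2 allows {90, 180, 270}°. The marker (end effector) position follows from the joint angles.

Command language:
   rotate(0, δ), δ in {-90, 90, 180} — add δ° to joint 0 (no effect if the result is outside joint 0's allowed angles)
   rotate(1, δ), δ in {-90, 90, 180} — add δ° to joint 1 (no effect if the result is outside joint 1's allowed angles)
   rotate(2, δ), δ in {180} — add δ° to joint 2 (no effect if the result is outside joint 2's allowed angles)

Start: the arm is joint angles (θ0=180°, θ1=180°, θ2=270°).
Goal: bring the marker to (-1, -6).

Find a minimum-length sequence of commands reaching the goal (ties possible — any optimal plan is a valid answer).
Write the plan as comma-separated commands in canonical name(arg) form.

begin: joint angles (θ0=180°, θ1=180°, θ2=270°)
1. rotate(2, 180) → joint angles (θ0=180°, θ1=180°, θ2=90°)
2. rotate(1, 90) → joint angles (θ0=180°, θ1=270°, θ2=90°)
3. rotate(0, 90) → joint angles (θ0=270°, θ1=270°, θ2=90°)
shorter routes all fall short; 3 is best.

rotate(2, 180), rotate(1, 90), rotate(0, 90)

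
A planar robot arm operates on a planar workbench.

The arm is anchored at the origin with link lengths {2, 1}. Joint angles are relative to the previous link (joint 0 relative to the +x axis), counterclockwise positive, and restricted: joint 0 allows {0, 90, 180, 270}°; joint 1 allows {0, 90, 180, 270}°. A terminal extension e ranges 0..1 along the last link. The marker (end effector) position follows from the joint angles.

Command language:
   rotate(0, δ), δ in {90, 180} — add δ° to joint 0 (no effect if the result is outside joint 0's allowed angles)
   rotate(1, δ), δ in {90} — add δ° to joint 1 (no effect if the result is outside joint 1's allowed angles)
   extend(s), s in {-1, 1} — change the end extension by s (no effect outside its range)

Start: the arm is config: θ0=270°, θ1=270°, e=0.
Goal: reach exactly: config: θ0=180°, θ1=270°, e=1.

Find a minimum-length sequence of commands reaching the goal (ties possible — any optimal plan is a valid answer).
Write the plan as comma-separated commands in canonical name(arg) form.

initial: config: θ0=270°, θ1=270°, e=0
[1] after extend(1): config: θ0=270°, θ1=270°, e=1
[2] after rotate(0, 90): config: θ0=0°, θ1=270°, e=1
[3] after rotate(0, 180): config: θ0=180°, θ1=270°, e=1
minimal: 3 command(s), checked below 3.

extend(1), rotate(0, 90), rotate(0, 180)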